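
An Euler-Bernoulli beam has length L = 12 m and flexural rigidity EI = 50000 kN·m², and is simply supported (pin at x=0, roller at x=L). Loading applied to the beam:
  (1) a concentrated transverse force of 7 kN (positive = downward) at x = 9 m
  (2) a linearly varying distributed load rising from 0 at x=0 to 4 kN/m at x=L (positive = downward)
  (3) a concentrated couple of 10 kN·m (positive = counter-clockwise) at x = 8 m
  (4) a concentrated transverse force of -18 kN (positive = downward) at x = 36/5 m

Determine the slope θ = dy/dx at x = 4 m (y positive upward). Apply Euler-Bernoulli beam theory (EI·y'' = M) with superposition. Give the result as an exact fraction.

Load 1 — point force P=7 kN at a=9 m (b=L-a=3):
  θ_1 = -Pb(L²-b²-3x²)/(6LEI)  [x≤a] = -7·3·(12²-3²-3·4²)/(6·12·50000) = -203/400000 rad
Load 2 — triangular load w₀=4 kN/m (0→w₀ over full span):
  θ_2 = -w₀(7L⁴-30L²x²+15x⁴)/(360LEI) = -4·(7·12⁴-30·12²·4²+15·4⁴)/(360·12·50000) = -208/140625 rad
Load 3 — applied couple M₀=10 kN·m at a=8 m (b=L-a=4):
  θ_3 = (M₀x²/(2L)+C₁)/EI  [x≤a] with C₁=M₀(3b²-L²)/(6L)=-40/3 = (10·4²/(2·12)+(-40/3))/50000 = -1/7500 rad
Load 4 — point force P=-18 kN at a=36/5 m (b=L-a=24/5):
  θ_4 = -Pb(L²-b²-3x²)/(6LEI)  [x≤a] = -(-18)·(24/5)·(12²-(24/5)²-3·4²)/(6·12·50000) = 684/390625 rad
Superposition: θ = Σ θ_i = -166007/450000000 rad ≈ -0.000369 rad

θ(4) = -166007/450000000 rad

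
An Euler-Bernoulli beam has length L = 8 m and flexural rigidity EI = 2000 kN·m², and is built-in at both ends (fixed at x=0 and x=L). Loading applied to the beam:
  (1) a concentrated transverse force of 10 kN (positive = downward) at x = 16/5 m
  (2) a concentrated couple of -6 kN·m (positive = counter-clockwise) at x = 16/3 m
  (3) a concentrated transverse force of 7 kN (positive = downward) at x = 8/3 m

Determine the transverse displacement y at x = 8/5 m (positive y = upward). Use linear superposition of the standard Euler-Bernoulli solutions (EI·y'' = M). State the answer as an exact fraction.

y(8/5) = -245596/31640625 m

Load 1 — point force P=10 kN at a=16/5 m (b=L-a=24/5):
  y_1 = -Pb²x²(3aL-(3a+b)x)/(6L³EI)  [x≤a] = -10·(24/5)²·(8/5)²·(3·(16/5)·8-(3·(16/5)+(24/5))·(8/5))/(6·8³·2000) = -2016/390625 m
Load 2 — applied couple M₀=-6 kN·m at a=16/3 m (b=L-a=8/3):
  y_2 = (R_Ax³/6 - M_Ax²/2)/EI  [x≤a] with R_A=-1, M_A=-2 = ((-1)·(8/5)³/6 - (-2)·(8/5)²/2)/2000 = 44/46875 m
Load 3 — point force P=7 kN at a=8/3 m (b=L-a=16/3):
  y_3 = -Pb²x²(3aL-(3a+b)x)/(6L³EI)  [x≤a] = -7·(16/3)²·(8/5)²·(3·(8/3)·8-(3·(8/3)+(16/3))·(8/5))/(6·8³·2000) = -896/253125 m
Superposition: y = Σ y_i = -245596/31640625 m ≈ -0.007762 m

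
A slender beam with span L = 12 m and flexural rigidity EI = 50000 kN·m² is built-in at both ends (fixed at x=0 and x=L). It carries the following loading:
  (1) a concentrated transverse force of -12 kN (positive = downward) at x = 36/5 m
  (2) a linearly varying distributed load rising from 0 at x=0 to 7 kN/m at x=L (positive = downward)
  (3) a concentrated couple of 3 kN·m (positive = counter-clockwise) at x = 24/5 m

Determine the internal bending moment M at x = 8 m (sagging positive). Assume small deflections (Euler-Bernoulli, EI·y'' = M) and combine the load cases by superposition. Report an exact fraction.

Load 1 — point force P=-12 kN at a=36/5 m (b=L-a=24/5):
  M_1 = Pa²(a+3b)(L-x)/L³ - Pa²b/L²  [x>a] = (-12)·(36/5)²·((36/5)+3·(24/5))·(12-8)/12³ - (-12)·(36/5)²·(24/5)/12² = -1296/125 kN·m
Load 2 — triangular load w₀=7 kN/m (0→w₀ over full span):
  M_2 = 3w₀Lx/20 - w₀L²/30 - w₀x³/(6L) = 3·7·12·8/20 - 7·12²/30 - 7·8³/(6·12) = 784/45 kN·m
Load 3 — applied couple M₀=3 kN·m at a=24/5 m (b=L-a=36/5):
  M_3 = R_Ax - M_A - M₀  [x>a] with R_A=9/25, M_A=9/25 = (9/25)·8 - (9/25) - 3 = -12/25 kN·m
Superposition: M = Σ M_i = 7396/1125 kN·m ≈ 6.574222 kN·m

M(8) = 7396/1125 kN·m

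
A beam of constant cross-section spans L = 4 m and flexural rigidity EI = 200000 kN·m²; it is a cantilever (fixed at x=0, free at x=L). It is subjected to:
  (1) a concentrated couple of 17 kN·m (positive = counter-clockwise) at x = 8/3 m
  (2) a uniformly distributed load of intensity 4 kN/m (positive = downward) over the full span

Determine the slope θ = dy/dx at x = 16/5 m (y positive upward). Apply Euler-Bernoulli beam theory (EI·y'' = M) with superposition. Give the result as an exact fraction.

θ(16/5) = 47/3125000 rad

Load 1 — applied couple M₀=17 kN·m at a=8/3 m (b=L-a=4/3):
  θ_1 = M₀a/EI  [x>a] = 17·(8/3)/200000 = 17/75000 rad
Load 2 — uniform load w=4 kN/m over full span:
  θ_2 = -wx(x²-3Lx+3L²)/(6EI) = -4·(16/5)·((16/5)²-3·4·(16/5)+3·4²)/(6·200000) = -248/1171875 rad
Superposition: θ = Σ θ_i = 47/3125000 rad ≈ 0.000015 rad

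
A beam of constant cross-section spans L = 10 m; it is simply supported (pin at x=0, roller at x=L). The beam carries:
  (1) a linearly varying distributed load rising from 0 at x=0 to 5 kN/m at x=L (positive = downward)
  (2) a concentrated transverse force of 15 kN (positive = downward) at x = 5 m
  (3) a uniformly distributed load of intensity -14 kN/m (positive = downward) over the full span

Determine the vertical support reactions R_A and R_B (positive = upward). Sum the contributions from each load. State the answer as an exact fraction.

R_A = -325/6 kN, R_B = -275/6 kN

Load 1 — triangular load w₀=5 kN/m (0→w₀ over full span):
  R_A = w₀L/6 = 5·10/6 = 25/3 kN
  R_B = w₀L/3 = 5·10/3 = 50/3 kN
Load 2 — point force P=15 kN at a=5 m (b=L-a=5):
  R_A = Pb/L = 15·5/10 = 15/2 kN
  R_B = Pa/L = 15·5/10 = 15/2 kN
Load 3 — uniform load w=-14 kN/m over full span:
  R_A = wL/2 = (-14)·10/2 = -70 kN
  R_B = wL/2 = (-14)·10/2 = -70 kN
Superposition: R_A = -325/6 kN, R_B = -275/6 kN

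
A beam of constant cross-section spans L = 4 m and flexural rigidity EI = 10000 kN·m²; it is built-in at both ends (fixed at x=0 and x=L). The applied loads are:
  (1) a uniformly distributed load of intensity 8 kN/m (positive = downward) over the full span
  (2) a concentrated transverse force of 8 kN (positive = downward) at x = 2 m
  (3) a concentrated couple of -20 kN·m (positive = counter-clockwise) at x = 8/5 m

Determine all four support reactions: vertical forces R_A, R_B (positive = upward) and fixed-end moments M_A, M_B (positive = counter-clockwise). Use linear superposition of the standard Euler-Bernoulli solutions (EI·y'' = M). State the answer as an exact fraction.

R_A = 64/5 kN, M_A = 184/15 kN·m, R_B = 136/5 kN, M_B = -316/15 kN·m

Load 1 — uniform load w=8 kN/m over full span:
  R_A = wL/2 = 8·4/2 = 16 kN
  M_A = wL²/12 = 8·4²/12 = 32/3 kN·m
  R_B = wL/2 = 8·4/2 = 16 kN
  M_B = -wL²/12 = -8·4²/12 = -32/3 kN·m
Load 2 — point force P=8 kN at a=2 m (b=L-a=2):
  R_A = Pb²(3a+b)/L³ = 8·2²·(3·2+2)/4³ = 4 kN
  M_A = Pab²/L² = 8·2·2²/4² = 4 kN·m
  R_B = Pa²(a+3b)/L³ = 8·2²·(2+3·2)/4³ = 4 kN
  M_B = -Pa²b/L² = -8·2²·2/4² = -4 kN·m
Load 3 — applied couple M₀=-20 kN·m at a=8/5 m (b=L-a=12/5):
  R_A = 6M₀ab/L³ = 6·(-20)·(8/5)·(12/5)/4³ = -36/5 kN
  M_A = M₀b(2a-b)/L² = (-20)·(12/5)·(2·(8/5)-(12/5))/4² = -12/5 kN·m
  R_B = -6M₀ab/L³ = -6·(-20)·(8/5)·(12/5)/4³ = 36/5 kN
  M_B = M₀a(2b-a)/L² = (-20)·(8/5)·(2·(12/5)-(8/5))/4² = -32/5 kN·m
Superposition: R_A = 64/5 kN, M_A = 184/15 kN·m, R_B = 136/5 kN, M_B = -316/15 kN·m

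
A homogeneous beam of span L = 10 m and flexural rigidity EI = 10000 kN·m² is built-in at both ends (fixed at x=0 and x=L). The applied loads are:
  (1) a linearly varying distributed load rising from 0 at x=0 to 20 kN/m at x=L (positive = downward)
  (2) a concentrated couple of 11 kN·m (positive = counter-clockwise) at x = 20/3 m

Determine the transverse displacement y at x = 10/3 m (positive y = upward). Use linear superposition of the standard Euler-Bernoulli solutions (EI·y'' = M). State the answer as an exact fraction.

y(10/3) = -593/29160 m

Load 1 — triangular load w₀=20 kN/m (0→w₀ over full span):
  y_1 = -w₀x²(L-x)²(x+2L)/(120LEI) = -20·(10/3)²·(10-(10/3))²·((10/3)+2·10)/(120·10·10000) = -14/729 m
Load 2 — applied couple M₀=11 kN·m at a=20/3 m (b=L-a=10/3):
  y_2 = (R_Ax³/6 - M_Ax²/2)/EI  [x≤a] with R_A=22/15, M_A=11/3 = ((22/15)·(10/3)³/6 - (11/3)·(10/3)²/2)/10000 = -11/9720 m
Superposition: y = Σ y_i = -593/29160 m ≈ -0.020336 m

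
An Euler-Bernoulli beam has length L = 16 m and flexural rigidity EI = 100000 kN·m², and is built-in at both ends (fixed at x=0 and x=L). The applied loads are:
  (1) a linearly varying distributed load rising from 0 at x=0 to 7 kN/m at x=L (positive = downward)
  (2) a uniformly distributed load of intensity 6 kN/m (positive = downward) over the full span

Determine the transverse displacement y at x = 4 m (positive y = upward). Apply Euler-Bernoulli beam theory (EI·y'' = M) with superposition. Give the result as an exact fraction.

y(4) = -549/62500 m

Load 1 — triangular load w₀=7 kN/m (0→w₀ over full span):
  y_1 = -w₀x²(L-x)²(x+2L)/(120LEI) = -7·4²·(16-4)²·(4+2·16)/(120·16·100000) = -189/62500 m
Load 2 — uniform load w=6 kN/m over full span:
  y_2 = -wx²(L-x)²/(24EI) = -6·4²·(16-4)²/(24·100000) = -18/3125 m
Superposition: y = Σ y_i = -549/62500 m ≈ -0.008784 m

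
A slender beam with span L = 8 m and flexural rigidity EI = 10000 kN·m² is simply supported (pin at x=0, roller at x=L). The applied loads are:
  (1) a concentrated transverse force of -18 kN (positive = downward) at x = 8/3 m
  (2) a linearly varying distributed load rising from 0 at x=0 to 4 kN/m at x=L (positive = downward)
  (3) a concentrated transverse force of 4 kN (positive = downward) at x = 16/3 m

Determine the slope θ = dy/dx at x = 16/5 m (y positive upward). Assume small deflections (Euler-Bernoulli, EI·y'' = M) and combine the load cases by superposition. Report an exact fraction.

θ(16/5) = -26212/31640625 rad

Load 1 — point force P=-18 kN at a=8/3 m (b=L-a=16/3):
  θ_1 = -Pa(2L²-6Lx+3x²+a²)/(6LEI)  [x>a] = -(-18)·(8/3)·(2·8²-6·8·(16/5)+3·(16/5)²+(8/3)²)/(6·8·10000) = 172/140625 rad
Load 2 — triangular load w₀=4 kN/m (0→w₀ over full span):
  θ_2 = -w₀(7L⁴-30L²x²+15x⁴)/(360LEI) = -4·(7·8⁴-30·8²·(16/5)²+15·(16/5)⁴)/(360·8·10000) = -5168/3515625 rad
Load 3 — point force P=4 kN at a=16/3 m (b=L-a=8/3):
  θ_3 = -Pb(L²-b²-3x²)/(6LEI)  [x≤a] = -4·(8/3)·(8²-(8/3)²-3·(16/5)²)/(6·8·10000) = -736/1265625 rad
Superposition: θ = Σ θ_i = -26212/31640625 rad ≈ -0.000828 rad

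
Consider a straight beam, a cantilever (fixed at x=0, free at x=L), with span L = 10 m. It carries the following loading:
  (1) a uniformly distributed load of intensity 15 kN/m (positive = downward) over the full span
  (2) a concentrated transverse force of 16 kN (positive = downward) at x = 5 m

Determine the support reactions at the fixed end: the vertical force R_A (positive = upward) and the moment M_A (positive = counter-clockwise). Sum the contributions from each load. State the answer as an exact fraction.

R_A = 166 kN, M_A = 830 kN·m

Load 1 — uniform load w=15 kN/m over full span:
  R_A = wL = 15·10 = 150 kN
  M_A = wL²/2 = 15·10²/2 = 750 kN·m
Load 2 — point force P=16 kN at a=5 m (b=L-a=5):
  R_A = P = 16 kN
  M_A = Pa = 16·5 = 80 kN·m
Superposition: R_A = 166 kN, M_A = 830 kN·m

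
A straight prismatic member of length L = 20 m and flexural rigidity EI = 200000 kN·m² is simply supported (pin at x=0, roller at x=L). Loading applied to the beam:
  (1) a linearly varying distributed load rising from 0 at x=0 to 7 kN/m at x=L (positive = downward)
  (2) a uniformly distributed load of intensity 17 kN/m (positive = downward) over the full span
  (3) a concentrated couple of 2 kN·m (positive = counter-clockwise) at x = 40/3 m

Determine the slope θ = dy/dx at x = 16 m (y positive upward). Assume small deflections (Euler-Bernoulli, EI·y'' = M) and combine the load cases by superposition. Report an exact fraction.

θ(16) = 10187/375000 rad

Load 1 — triangular load w₀=7 kN/m (0→w₀ over full span):
  θ_1 = -w₀(7L⁴-30L²x²+15x⁴)/(360LEI) = -7·(7·20⁴-30·20²·16²+15·16⁴)/(360·20·200000) = 5299/1125000 rad
Load 2 — uniform load w=17 kN/m over full span:
  θ_2 = -w(L³-6Lx²+4x³)/(24EI) = -17·(20³-6·20·16²+4·16³)/(24·200000) = 561/25000 rad
Load 3 — applied couple M₀=2 kN·m at a=40/3 m (b=L-a=20/3):
  θ_3 = (M₀x²/(2L)-M₀(x-a)+C₁)/EI  [x>a] with C₁=M₀(3b²-L²)/(6L)=-40/9 = (2·16²/(2·20)-2·(16-(40/3))+(-40/9))/200000 = 17/1125000 rad
Superposition: θ = Σ θ_i = 10187/375000 rad ≈ 0.027165 rad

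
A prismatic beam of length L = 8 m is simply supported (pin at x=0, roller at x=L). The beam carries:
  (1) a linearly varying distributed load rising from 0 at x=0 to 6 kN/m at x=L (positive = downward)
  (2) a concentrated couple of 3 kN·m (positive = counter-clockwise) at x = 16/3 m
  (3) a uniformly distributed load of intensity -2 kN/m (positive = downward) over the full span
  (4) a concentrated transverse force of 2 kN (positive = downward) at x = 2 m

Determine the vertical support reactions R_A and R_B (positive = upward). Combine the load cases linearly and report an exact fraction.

R_A = 15/8 kN, R_B = 65/8 kN

Load 1 — triangular load w₀=6 kN/m (0→w₀ over full span):
  R_A = w₀L/6 = 6·8/6 = 8 kN
  R_B = w₀L/3 = 6·8/3 = 16 kN
Load 2 — applied couple M₀=3 kN·m at a=16/3 m (b=L-a=8/3):
  R_A = M₀/L = 3/8 kN
  R_B = -M₀/L = -3/8 kN
Load 3 — uniform load w=-2 kN/m over full span:
  R_A = wL/2 = (-2)·8/2 = -8 kN
  R_B = wL/2 = (-2)·8/2 = -8 kN
Load 4 — point force P=2 kN at a=2 m (b=L-a=6):
  R_A = Pb/L = 2·6/8 = 3/2 kN
  R_B = Pa/L = 2·2/8 = 1/2 kN
Superposition: R_A = 15/8 kN, R_B = 65/8 kN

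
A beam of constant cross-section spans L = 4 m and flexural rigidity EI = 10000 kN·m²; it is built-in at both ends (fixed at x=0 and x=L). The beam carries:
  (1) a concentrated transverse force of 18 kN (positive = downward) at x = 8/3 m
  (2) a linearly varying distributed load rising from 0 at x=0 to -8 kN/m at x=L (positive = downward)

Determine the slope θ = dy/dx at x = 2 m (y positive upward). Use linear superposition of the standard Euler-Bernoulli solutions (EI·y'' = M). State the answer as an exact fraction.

Load 1 — point force P=18 kN at a=8/3 m (b=L-a=4/3):
  θ_1 = -Pb²x(2aL-(3a+b)x)/(2L³EI)  [x≤a] = -18·(4/3)²·2·(2·(8/3)·4-(3·(8/3)+(4/3))·2)/(2·4³·10000) = -1/7500 rad
Load 2 — triangular load w₀=-8 kN/m (0→w₀ over full span):
  θ_2 = -w₀(2x(L-x)(L-2x)(x+2L)+x²(L-x)²)/(120LEI) = -(-8)·(2·2·(4-2)·(4-2·2)·(2+2·4)+2²·(4-2)²)/(120·4·10000) = 1/37500 rad
Superposition: θ = Σ θ_i = -1/9375 rad ≈ -0.000107 rad

θ(2) = -1/9375 rad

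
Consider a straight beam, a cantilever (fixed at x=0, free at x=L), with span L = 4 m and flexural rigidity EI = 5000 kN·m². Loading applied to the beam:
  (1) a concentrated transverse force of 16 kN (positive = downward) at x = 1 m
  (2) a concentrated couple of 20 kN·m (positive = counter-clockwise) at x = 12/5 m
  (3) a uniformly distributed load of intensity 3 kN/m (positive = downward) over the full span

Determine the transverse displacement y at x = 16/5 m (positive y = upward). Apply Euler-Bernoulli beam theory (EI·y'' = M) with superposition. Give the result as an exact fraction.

Load 1 — point force P=16 kN at a=1 m (b=L-a=3):
  y_1 = -Pa²(3x-a)/(6EI)  [x>a] = -16·1²·(3·(16/5)-1)/(6·5000) = -43/9375 m
Load 2 — applied couple M₀=20 kN·m at a=12/5 m (b=L-a=8/5):
  y_2 = M₀a(2x-a)/(2EI)  [x>a] = 20·(12/5)·(2·(16/5)-(12/5))/(2·5000) = 12/625 m
Load 3 — uniform load w=3 kN/m over full span:
  y_3 = -wx²(x²-4Lx+6L²)/(24EI) = -3·(16/5)²·((16/5)²-4·4·(16/5)+6·4²)/(24·5000) = -5504/390625 m
Superposition: y = Σ y_i = 613/1171875 m ≈ 0.000523 m

y(16/5) = 613/1171875 m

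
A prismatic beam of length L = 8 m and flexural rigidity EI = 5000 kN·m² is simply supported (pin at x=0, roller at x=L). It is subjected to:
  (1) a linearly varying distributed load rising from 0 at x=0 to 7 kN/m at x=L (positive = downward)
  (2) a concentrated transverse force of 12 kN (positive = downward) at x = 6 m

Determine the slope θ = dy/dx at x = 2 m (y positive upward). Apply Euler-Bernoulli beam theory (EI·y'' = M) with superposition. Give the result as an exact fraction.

Load 1 — triangular load w₀=7 kN/m (0→w₀ over full span):
  θ_1 = -w₀(7L⁴-30L²x²+15x⁴)/(360LEI) = -7·(7·8⁴-30·8²·2²+15·2⁴)/(360·8·5000) = -9289/900000 rad
Load 2 — point force P=12 kN at a=6 m (b=L-a=2):
  θ_2 = -Pb(L²-b²-3x²)/(6LEI)  [x≤a] = -12·2·(8²-2²-3·2²)/(6·8·5000) = -3/625 rad
Superposition: θ = Σ θ_i = -13609/900000 rad ≈ -0.015121 rad

θ(2) = -13609/900000 rad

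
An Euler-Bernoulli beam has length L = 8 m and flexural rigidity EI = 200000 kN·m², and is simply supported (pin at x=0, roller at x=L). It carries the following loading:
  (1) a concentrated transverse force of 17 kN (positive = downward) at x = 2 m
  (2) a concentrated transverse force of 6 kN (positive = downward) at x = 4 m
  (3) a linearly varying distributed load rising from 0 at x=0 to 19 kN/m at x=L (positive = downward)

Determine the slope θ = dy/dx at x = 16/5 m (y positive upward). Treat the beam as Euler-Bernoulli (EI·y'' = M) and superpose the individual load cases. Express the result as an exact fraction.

Load 1 — point force P=17 kN at a=2 m (b=L-a=6):
  θ_1 = -Pa(2L²-6Lx+3x²+a²)/(6LEI)  [x>a] = -17·2·(2·8²-6·8·(16/5)+3·(16/5)²+2²)/(6·8·200000) = -323/10000000 rad
Load 2 — point force P=6 kN at a=4 m (b=L-a=4):
  θ_2 = -Pb(L²-b²-3x²)/(6LEI)  [x≤a] = -6·4·(8²-4²-3·(16/5)²)/(6·8·200000) = -27/625000 rad
Load 3 — triangular load w₀=19 kN/m (0→w₀ over full span):
  θ_3 = -w₀(7L⁴-30L²x²+15x⁴)/(360LEI) = -19·(7·8⁴-30·8²·(16/5)²+15·(16/5)⁴)/(360·8·200000) = -6137/17578125 rad
Superposition: θ = Σ θ_i = -955411/2250000000 rad ≈ -0.000425 rad

θ(16/5) = -955411/2250000000 rad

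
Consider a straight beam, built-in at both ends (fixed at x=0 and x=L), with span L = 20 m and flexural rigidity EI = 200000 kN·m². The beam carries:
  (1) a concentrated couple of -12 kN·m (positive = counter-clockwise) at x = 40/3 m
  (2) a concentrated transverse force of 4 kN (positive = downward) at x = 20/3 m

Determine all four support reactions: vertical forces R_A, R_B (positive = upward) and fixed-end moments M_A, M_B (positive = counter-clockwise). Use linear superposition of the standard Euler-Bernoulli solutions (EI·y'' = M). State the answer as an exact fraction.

Load 1 — applied couple M₀=-12 kN·m at a=40/3 m (b=L-a=20/3):
  R_A = 6M₀ab/L³ = 6·(-12)·(40/3)·(20/3)/20³ = -4/5 kN
  M_A = M₀b(2a-b)/L² = (-12)·(20/3)·(2·(40/3)-(20/3))/20² = -4 kN·m
  R_B = -6M₀ab/L³ = -6·(-12)·(40/3)·(20/3)/20³ = 4/5 kN
  M_B = M₀a(2b-a)/L² = (-12)·(40/3)·(2·(20/3)-(40/3))/20² = 0 kN·m
Load 2 — point force P=4 kN at a=20/3 m (b=L-a=40/3):
  R_A = Pb²(3a+b)/L³ = 4·(40/3)²·(3·(20/3)+(40/3))/20³ = 80/27 kN
  M_A = Pab²/L² = 4·(20/3)·(40/3)²/20² = 320/27 kN·m
  R_B = Pa²(a+3b)/L³ = 4·(20/3)²·((20/3)+3·(40/3))/20³ = 28/27 kN
  M_B = -Pa²b/L² = -4·(20/3)²·(40/3)/20² = -160/27 kN·m
Superposition: R_A = 292/135 kN, M_A = 212/27 kN·m, R_B = 248/135 kN, M_B = -160/27 kN·m

R_A = 292/135 kN, M_A = 212/27 kN·m, R_B = 248/135 kN, M_B = -160/27 kN·m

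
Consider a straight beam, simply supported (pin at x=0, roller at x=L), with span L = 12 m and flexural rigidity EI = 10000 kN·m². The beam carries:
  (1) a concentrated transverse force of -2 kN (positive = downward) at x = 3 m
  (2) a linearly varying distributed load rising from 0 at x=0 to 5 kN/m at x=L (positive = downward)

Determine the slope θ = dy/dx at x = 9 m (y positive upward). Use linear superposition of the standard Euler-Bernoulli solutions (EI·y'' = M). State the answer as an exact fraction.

θ(9) = 3651/320000 rad

Load 1 — point force P=-2 kN at a=3 m (b=L-a=9):
  θ_1 = -Pa(2L²-6Lx+3x²+a²)/(6LEI)  [x>a] = -(-2)·3·(2·12²-6·12·9+3·9²+3²)/(6·12·10000) = -9/10000 rad
Load 2 — triangular load w₀=5 kN/m (0→w₀ over full span):
  θ_2 = -w₀(7L⁴-30L²x²+15x⁴)/(360LEI) = -5·(7·12⁴-30·12²·9²+15·9⁴)/(360·12·10000) = 3939/320000 rad
Superposition: θ = Σ θ_i = 3651/320000 rad ≈ 0.011409 rad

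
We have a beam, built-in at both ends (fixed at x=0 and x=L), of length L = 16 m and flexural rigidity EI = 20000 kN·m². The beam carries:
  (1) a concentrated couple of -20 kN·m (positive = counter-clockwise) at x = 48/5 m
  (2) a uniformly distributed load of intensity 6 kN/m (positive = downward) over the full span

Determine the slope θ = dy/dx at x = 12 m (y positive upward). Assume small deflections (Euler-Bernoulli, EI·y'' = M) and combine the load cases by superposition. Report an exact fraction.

θ(12) = 117/12500 rad

Load 1 — applied couple M₀=-20 kN·m at a=48/5 m (b=L-a=32/5):
  θ_1 = (R_Ax²/2 - M_Ax - M₀(x-a))/EI  [x>a] with R_A=-9/5, M_A=-32/5 = ((-9/5)·12²/2 - (-32/5)·12 - (-20)·(12-(48/5)))/20000 = -3/12500 rad
Load 2 — uniform load w=6 kN/m over full span:
  θ_2 = -wx(L-x)(L-2x)/(12EI) = -6·12·(16-12)·(16-2·12)/(12·20000) = 6/625 rad
Superposition: θ = Σ θ_i = 117/12500 rad ≈ 0.009360 rad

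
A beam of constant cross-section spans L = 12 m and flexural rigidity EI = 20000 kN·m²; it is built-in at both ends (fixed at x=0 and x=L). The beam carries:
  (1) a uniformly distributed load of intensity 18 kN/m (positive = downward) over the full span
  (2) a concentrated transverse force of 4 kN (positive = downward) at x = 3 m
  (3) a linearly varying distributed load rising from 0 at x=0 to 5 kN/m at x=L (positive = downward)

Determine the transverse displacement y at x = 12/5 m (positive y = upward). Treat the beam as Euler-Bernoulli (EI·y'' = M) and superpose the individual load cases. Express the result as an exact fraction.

Load 1 — uniform load w=18 kN/m over full span:
  y_1 = -wx²(L-x)²/(24EI) = -18·(12/5)²·(12-(12/5))²/(24·20000) = -7776/390625 m
Load 2 — point force P=4 kN at a=3 m (b=L-a=9):
  y_2 = -Pb²x²(3aL-(3a+b)x)/(6L³EI)  [x≤a] = -4·9²·(12/5)²·(3·3·12-(3·3+9)·(12/5))/(6·12³·20000) = -729/1250000 m
Load 3 — triangular load w₀=5 kN/m (0→w₀ over full span):
  y_3 = -w₀x²(L-x)²(x+2L)/(120LEI) = -5·(12/5)²·(12-(12/5))²·((12/5)+2·12)/(120·12·20000) = -4752/1953125 m
Superposition: y = Σ y_i = -716337/31250000 m ≈ -0.022923 m

y(12/5) = -716337/31250000 m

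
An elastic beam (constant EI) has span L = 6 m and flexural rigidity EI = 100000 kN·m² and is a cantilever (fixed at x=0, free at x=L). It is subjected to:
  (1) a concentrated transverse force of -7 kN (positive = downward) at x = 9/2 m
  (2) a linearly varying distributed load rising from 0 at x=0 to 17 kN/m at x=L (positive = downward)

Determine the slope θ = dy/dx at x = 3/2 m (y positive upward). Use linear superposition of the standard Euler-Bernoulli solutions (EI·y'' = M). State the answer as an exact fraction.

Load 1 — point force P=-7 kN at a=9/2 m (b=L-a=3/2):
  θ_1 = -Px(2a-x)/(2EI)  [x≤a] = -(-7)·(3/2)·(2·(9/2)-(3/2))/(2·100000) = 63/160000 rad
Load 2 — triangular load w₀=17 kN/m (0→w₀ over full span):
  θ_2 = (w₀Lx²/4-w₀L²x/3-w₀x⁴/(24L))/EI = (17·6·(3/2)²/4-17·6²·(3/2)/3-17·(3/2)⁴/(24·6))/100000 = -63801/25600000 rad
Superposition: θ = Σ θ_i = -53721/25600000 rad ≈ -0.002098 rad

θ(3/2) = -53721/25600000 rad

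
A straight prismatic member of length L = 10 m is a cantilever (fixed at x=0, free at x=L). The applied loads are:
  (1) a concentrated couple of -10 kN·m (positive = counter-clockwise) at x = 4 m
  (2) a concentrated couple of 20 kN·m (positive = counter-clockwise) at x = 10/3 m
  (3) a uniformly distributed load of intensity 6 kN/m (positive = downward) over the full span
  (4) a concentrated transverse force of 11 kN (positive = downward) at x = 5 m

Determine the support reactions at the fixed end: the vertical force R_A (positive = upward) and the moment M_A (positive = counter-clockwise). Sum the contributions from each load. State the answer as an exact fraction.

Load 1 — applied couple M₀=-10 kN·m at a=4 m (b=L-a=6):
  R_A = 0 kN
  M_A = -M₀ = -(-10) = 10 kN·m
Load 2 — applied couple M₀=20 kN·m at a=10/3 m (b=L-a=20/3):
  R_A = 0 kN
  M_A = -M₀ = -20 kN·m
Load 3 — uniform load w=6 kN/m over full span:
  R_A = wL = 6·10 = 60 kN
  M_A = wL²/2 = 6·10²/2 = 300 kN·m
Load 4 — point force P=11 kN at a=5 m (b=L-a=5):
  R_A = P = 11 kN
  M_A = Pa = 11·5 = 55 kN·m
Superposition: R_A = 71 kN, M_A = 345 kN·m

R_A = 71 kN, M_A = 345 kN·m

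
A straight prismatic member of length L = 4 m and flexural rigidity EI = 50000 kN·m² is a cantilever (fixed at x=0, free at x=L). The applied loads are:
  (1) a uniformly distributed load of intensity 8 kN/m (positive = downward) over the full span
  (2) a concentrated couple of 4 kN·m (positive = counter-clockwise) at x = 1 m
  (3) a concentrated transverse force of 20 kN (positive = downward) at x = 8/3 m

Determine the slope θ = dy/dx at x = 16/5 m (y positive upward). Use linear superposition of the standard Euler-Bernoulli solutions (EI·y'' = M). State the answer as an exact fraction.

Load 1 — uniform load w=8 kN/m over full span:
  θ_1 = -wx(x²-3Lx+3L²)/(6EI) = -8·(16/5)·((16/5)²-3·4·(16/5)+3·4²)/(6·50000) = -1984/1171875 rad
Load 2 — applied couple M₀=4 kN·m at a=1 m (b=L-a=3):
  θ_2 = M₀a/EI  [x>a] = 4·1/50000 = 1/12500 rad
Load 3 — point force P=20 kN at a=8/3 m (b=L-a=4/3):
  θ_3 = -Pa²/(2EI)  [x>a] = -20·(8/3)²/(2·50000) = -8/5625 rad
Superposition: θ = Σ θ_i = -42683/14062500 rad ≈ -0.003035 rad

θ(16/5) = -42683/14062500 rad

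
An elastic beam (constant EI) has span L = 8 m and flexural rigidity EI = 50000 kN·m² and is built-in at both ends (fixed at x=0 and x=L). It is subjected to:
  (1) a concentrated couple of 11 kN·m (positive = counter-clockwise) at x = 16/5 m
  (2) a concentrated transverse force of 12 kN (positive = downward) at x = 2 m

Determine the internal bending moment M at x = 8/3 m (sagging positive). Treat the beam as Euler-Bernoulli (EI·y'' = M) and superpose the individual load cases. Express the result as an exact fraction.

Load 1 — applied couple M₀=11 kN·m at a=16/5 m (b=L-a=24/5):
  M_1 = R_Ax - M_A  [x≤a] with R_A=99/50, M_A=33/25 = (99/50)·(8/3) - (33/25) = 99/25 kN·m
Load 2 — point force P=12 kN at a=2 m (b=L-a=6):
  M_2 = Pa²(a+3b)(L-x)/L³ - Pa²b/L²  [x>a] = 12·2²·(2+3·6)·(8-(8/3))/8³ - 12·2²·6/8² = 11/2 kN·m
Superposition: M = Σ M_i = 473/50 kN·m ≈ 9.460000 kN·m

M(8/3) = 473/50 kN·m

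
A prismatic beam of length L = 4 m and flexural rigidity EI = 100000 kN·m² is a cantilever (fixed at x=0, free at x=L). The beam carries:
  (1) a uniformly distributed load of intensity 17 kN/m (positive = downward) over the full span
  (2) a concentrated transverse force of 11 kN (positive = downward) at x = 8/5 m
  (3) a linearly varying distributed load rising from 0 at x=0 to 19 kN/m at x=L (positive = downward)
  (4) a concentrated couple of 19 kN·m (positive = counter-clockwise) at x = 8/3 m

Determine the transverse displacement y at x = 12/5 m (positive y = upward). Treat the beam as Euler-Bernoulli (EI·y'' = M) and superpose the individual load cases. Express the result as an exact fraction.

Load 1 — uniform load w=17 kN/m over full span:
  y_1 = -wx²(x²-4Lx+6L²)/(24EI) = -17·(12/5)²·((12/5)²-4·4·(12/5)+6·4²)/(24·100000) = -5049/1953125 m
Load 2 — point force P=11 kN at a=8/5 m (b=L-a=12/5):
  y_2 = -Pa²(3x-a)/(6EI)  [x>a] = -11·(8/5)²·(3·(12/5)-(8/5))/(6·100000) = -308/1171875 m
Load 3 — triangular load w₀=19 kN/m (0→w₀ over full span):
  y_3 = (w₀Lx³/12-w₀L²x²/6-w₀x⁵/(120L))/EI = (19·4·(12/5)³/12-19·4²·(12/5)²/6-19·(12/5)⁵/(120·4))/100000 = -101289/48828125 m
Load 4 — applied couple M₀=19 kN·m at a=8/3 m (b=L-a=4/3):
  y_4 = M₀x²/(2EI)  [x≤a] = 19·(12/5)²/(2·100000) = 171/312500 m
Superposition: y = Σ y_i = -2563543/585937500 m ≈ -0.004375 m

y(12/5) = -2563543/585937500 m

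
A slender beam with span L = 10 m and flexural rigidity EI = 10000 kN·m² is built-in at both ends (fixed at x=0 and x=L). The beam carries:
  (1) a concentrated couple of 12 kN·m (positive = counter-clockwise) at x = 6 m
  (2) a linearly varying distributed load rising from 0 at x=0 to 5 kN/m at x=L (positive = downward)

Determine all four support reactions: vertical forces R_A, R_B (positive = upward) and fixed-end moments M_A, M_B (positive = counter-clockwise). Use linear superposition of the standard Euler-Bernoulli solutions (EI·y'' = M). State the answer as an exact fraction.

Load 1 — applied couple M₀=12 kN·m at a=6 m (b=L-a=4):
  R_A = 6M₀ab/L³ = 6·12·6·4/10³ = 216/125 kN
  M_A = M₀b(2a-b)/L² = 12·4·(2·6-4)/10² = 96/25 kN·m
  R_B = -6M₀ab/L³ = -6·12·6·4/10³ = -216/125 kN
  M_B = M₀a(2b-a)/L² = 12·6·(2·4-6)/10² = 36/25 kN·m
Load 2 — triangular load w₀=5 kN/m (0→w₀ over full span):
  R_A = 3w₀L/20 = 3·5·10/20 = 15/2 kN
  M_A = w₀L²/30 = 5·10²/30 = 50/3 kN·m
  R_B = 7w₀L/20 = 7·5·10/20 = 35/2 kN
  M_B = -w₀L²/20 = -5·10²/20 = -25 kN·m
Superposition: R_A = 2307/250 kN, M_A = 1538/75 kN·m, R_B = 3943/250 kN, M_B = -589/25 kN·m

R_A = 2307/250 kN, M_A = 1538/75 kN·m, R_B = 3943/250 kN, M_B = -589/25 kN·m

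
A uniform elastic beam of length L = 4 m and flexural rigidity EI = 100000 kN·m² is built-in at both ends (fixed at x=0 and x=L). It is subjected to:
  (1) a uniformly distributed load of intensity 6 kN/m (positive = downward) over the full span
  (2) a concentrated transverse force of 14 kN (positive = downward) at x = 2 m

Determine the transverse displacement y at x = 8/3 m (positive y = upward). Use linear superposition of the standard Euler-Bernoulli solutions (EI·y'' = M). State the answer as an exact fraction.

y(8/3) = -67/1012500 m

Load 1 — uniform load w=6 kN/m over full span:
  y_1 = -wx²(L-x)²/(24EI) = -6·(8/3)²·(4-(8/3))²/(24·100000) = -8/253125 m
Load 2 — point force P=14 kN at a=2 m (b=L-a=2):
  y_2 = -Pa²(L-x)²(3bL-(3b+a)(L-x))/(6L³EI)  [x>a] = -14·2²·(4-(8/3))²·(3·2·4-(3·2+2)·(4-(8/3)))/(6·4³·100000) = -7/202500 m
Superposition: y = Σ y_i = -67/1012500 m ≈ -0.000066 m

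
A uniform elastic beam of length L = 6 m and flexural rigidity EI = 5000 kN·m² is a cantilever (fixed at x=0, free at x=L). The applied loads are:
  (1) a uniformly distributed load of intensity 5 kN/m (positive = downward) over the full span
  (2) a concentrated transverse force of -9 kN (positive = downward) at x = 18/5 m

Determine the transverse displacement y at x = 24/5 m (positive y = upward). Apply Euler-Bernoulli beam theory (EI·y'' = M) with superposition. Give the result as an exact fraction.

Load 1 — uniform load w=5 kN/m over full span:
  y_1 = -wx²(x²-4Lx+6L²)/(24EI) = -5·(24/5)²·((24/5)²-4·6·(24/5)+6·6²)/(24·5000) = -9288/78125 m
Load 2 — point force P=-9 kN at a=18/5 m (b=L-a=12/5):
  y_2 = -Pa²(3x-a)/(6EI)  [x>a] = -(-9)·(18/5)²·(3·(24/5)-(18/5))/(6·5000) = 6561/156250 m
Superposition: y = Σ y_i = -2403/31250 m ≈ -0.076896 m

y(24/5) = -2403/31250 m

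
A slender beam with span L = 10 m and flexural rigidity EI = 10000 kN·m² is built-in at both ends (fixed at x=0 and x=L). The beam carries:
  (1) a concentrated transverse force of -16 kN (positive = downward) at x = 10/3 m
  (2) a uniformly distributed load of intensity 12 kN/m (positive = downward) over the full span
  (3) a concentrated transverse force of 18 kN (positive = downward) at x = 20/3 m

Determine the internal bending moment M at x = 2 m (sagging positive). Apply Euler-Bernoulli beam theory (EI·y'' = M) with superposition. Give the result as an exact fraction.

Load 1 — point force P=-16 kN at a=10/3 m (b=L-a=20/3):
  M_1 = Pb²(3a+b)x/L³ - Pab²/L²  [x≤a] = (-16)·(20/3)²·(3·(10/3)+(20/3))·2/10³ - (-16)·(10/3)·(20/3)²/10² = 0 kN·m
Load 2 — uniform load w=12 kN/m over full span:
  M_2 = wLx/2 - wL²/12 - wx²/2 = 12·10·2/2 - 12·10²/12 - 12·2²/2 = -4 kN·m
Load 3 — point force P=18 kN at a=20/3 m (b=L-a=10/3):
  M_3 = Pb²(3a+b)x/L³ - Pab²/L²  [x≤a] = 18·(10/3)²·(3·(20/3)+(10/3))·2/10³ - 18·(20/3)·(10/3)²/10² = -4 kN·m
Superposition: M = Σ M_i = -8 kN·m ≈ -8.000000 kN·m

M(2) = -8 kN·m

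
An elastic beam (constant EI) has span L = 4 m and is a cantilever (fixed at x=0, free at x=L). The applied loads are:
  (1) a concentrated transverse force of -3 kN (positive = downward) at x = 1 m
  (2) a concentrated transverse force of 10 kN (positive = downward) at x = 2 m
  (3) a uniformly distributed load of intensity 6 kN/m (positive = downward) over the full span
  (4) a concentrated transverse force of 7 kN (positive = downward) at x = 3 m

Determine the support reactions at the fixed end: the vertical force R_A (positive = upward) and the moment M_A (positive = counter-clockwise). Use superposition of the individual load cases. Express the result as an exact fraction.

R_A = 38 kN, M_A = 86 kN·m

Load 1 — point force P=-3 kN at a=1 m (b=L-a=3):
  R_A = P = (-3) = -3 kN
  M_A = Pa = (-3)·1 = -3 kN·m
Load 2 — point force P=10 kN at a=2 m (b=L-a=2):
  R_A = P = 10 kN
  M_A = Pa = 10·2 = 20 kN·m
Load 3 — uniform load w=6 kN/m over full span:
  R_A = wL = 6·4 = 24 kN
  M_A = wL²/2 = 6·4²/2 = 48 kN·m
Load 4 — point force P=7 kN at a=3 m (b=L-a=1):
  R_A = P = 7 kN
  M_A = Pa = 7·3 = 21 kN·m
Superposition: R_A = 38 kN, M_A = 86 kN·m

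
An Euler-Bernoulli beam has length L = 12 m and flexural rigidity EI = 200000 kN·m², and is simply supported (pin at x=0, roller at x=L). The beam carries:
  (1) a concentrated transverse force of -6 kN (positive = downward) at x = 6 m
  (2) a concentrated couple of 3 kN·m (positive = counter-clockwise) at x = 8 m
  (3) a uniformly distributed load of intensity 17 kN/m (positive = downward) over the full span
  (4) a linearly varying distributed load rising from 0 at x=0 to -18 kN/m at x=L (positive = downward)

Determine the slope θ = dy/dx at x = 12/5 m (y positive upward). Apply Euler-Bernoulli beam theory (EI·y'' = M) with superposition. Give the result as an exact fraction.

θ(12/5) = -66271/31250000 rad

Load 1 — point force P=-6 kN at a=6 m (b=L-a=6):
  θ_1 = -Pb(L²-b²-3x²)/(6LEI)  [x≤a] = -(-6)·6·(12²-6²-3·(12/5)²)/(6·12·200000) = 567/2500000 rad
Load 2 — applied couple M₀=3 kN·m at a=8 m (b=L-a=4):
  θ_2 = (M₀x²/(2L)+C₁)/EI  [x≤a] with C₁=M₀(3b²-L²)/(6L)=-4 = (3·(12/5)²/(2·12)+(-4))/200000 = -41/2500000 rad
Load 3 — uniform load w=17 kN/m over full span:
  θ_3 = -w(L³-6Lx²+4x³)/(24EI) = -17·(12³-6·12·(12/5)²+4·(12/5)³)/(24·200000) = -15147/3125000 rad
Load 4 — triangular load w₀=-18 kN/m (0→w₀ over full span):
  θ_4 = -w₀(7L⁴-30L²x²+15x⁴)/(360LEI) = -(-18)·(7·12⁴-30·12²·(12/5)²+15·(12/5)⁴)/(360·12·200000) = 4914/1953125 rad
Superposition: θ = Σ θ_i = -66271/31250000 rad ≈ -0.002121 rad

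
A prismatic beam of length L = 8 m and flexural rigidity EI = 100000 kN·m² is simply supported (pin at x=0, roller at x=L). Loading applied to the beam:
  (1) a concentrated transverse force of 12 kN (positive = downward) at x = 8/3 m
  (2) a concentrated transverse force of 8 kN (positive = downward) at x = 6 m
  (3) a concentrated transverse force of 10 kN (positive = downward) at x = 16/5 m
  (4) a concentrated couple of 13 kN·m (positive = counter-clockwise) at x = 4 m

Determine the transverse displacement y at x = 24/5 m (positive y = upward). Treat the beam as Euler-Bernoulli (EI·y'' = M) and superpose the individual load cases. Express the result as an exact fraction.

Load 1 — point force P=12 kN at a=8/3 m (b=L-a=16/3):
  y_1 = -Pa(L-x)(2Lx-a²-x²)/(6LEI)  [x>a] = -12·(8/3)·(8-(24/5))·(2·8·(24/5)-(8/3)²-(24/5)²)/(6·8·100000) = -10496/10546875 m
Load 2 — point force P=8 kN at a=6 m (b=L-a=2):
  y_2 = -Pbx(L²-b²-x²)/(6LEI)  [x≤a] = -8·2·(24/5)·(8²-2²-(24/5)²)/(6·8·100000) = -231/390625 m
Load 3 — point force P=10 kN at a=16/5 m (b=L-a=24/5):
  y_3 = -Pa(L-x)(2Lx-a²-x²)/(6LEI)  [x>a] = -10·(16/5)·(8-(24/5))·(2·8·(24/5)-(16/5)²-(24/5)²)/(6·8·100000) = -1088/1171875 m
Load 4 — applied couple M₀=13 kN·m at a=4 m (b=L-a=4):
  y_4 = (M₀x³/(6L)-M₀(x-a)²/2+C₁x)/EI  [x>a] with C₁=M₀(3b²-L²)/(6L)=-13/3 = (13·(24/5)³/(6·8)-13·((24/5)-4)²/2+(-13/3)·(24/5))/100000 = 39/781250 m
Superposition: y = Σ y_i = -51997/21093750 m ≈ -0.002465 m

y(24/5) = -51997/21093750 m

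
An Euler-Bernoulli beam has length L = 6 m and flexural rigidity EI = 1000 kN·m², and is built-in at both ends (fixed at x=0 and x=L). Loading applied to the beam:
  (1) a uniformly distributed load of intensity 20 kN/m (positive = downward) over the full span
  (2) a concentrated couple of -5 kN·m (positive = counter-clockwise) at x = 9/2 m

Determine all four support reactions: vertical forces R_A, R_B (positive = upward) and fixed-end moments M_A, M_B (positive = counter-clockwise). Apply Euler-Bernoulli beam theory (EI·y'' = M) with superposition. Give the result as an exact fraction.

Load 1 — uniform load w=20 kN/m over full span:
  R_A = wL/2 = 20·6/2 = 60 kN
  M_A = wL²/12 = 20·6²/12 = 60 kN·m
  R_B = wL/2 = 20·6/2 = 60 kN
  M_B = -wL²/12 = -20·6²/12 = -60 kN·m
Load 2 — applied couple M₀=-5 kN·m at a=9/2 m (b=L-a=3/2):
  R_A = 6M₀ab/L³ = 6·(-5)·(9/2)·(3/2)/6³ = -15/16 kN
  M_A = M₀b(2a-b)/L² = (-5)·(3/2)·(2·(9/2)-(3/2))/6² = -25/16 kN·m
  R_B = -6M₀ab/L³ = -6·(-5)·(9/2)·(3/2)/6³ = 15/16 kN
  M_B = M₀a(2b-a)/L² = (-5)·(9/2)·(2·(3/2)-(9/2))/6² = 15/16 kN·m
Superposition: R_A = 945/16 kN, M_A = 935/16 kN·m, R_B = 975/16 kN, M_B = -945/16 kN·m

R_A = 945/16 kN, M_A = 935/16 kN·m, R_B = 975/16 kN, M_B = -945/16 kN·m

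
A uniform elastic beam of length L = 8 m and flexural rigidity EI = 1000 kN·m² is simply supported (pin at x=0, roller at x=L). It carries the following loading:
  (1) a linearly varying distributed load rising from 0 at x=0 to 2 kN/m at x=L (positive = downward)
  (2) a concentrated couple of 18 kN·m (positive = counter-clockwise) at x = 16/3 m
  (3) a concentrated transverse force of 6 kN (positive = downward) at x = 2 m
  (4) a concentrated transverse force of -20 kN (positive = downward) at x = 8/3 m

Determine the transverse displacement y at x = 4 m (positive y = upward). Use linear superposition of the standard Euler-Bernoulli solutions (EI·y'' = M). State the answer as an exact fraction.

Load 1 — triangular load w₀=2 kN/m (0→w₀ over full span):
  y_1 = -w₀x(7L⁴-10L²x²+3x⁴)/(360LEI) = -2·4·(7·8⁴-10·8²·4²+3·4⁴)/(360·8·1000) = -4/75 m
Load 2 — applied couple M₀=18 kN·m at a=16/3 m (b=L-a=8/3):
  y_2 = (M₀x³/(6L)+C₁x)/EI  [x≤a] with C₁=M₀(3b²-L²)/(6L)=-16 = (18·4³/(6·8)+(-16)·4)/1000 = -1/25 m
Load 3 — point force P=6 kN at a=2 m (b=L-a=6):
  y_3 = -Pa(L-x)(2Lx-a²-x²)/(6LEI)  [x>a] = -6·2·(8-4)·(2·8·4-2²-4²)/(6·8·1000) = -11/250 m
Load 4 — point force P=-20 kN at a=8/3 m (b=L-a=16/3):
  y_4 = -Pa(L-x)(2Lx-a²-x²)/(6LEI)  [x>a] = -(-20)·(8/3)·(8-4)·(2·8·4-(8/3)²-4²)/(6·8·1000) = 368/2025 m
Superposition: y = Σ y_i = 899/20250 m ≈ 0.044395 m

y(4) = 899/20250 m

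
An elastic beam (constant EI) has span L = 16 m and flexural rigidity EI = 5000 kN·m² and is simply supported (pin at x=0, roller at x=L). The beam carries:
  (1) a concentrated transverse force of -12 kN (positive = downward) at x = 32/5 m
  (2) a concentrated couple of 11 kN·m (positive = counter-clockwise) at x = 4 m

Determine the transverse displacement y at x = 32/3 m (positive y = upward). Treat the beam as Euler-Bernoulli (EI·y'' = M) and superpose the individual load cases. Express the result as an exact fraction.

Load 1 — point force P=-12 kN at a=32/5 m (b=L-a=48/5):
  y_1 = -Pa(L-x)(2Lx-a²-x²)/(6LEI)  [x>a] = -(-12)·(32/5)·(16-(32/3))·(2·16·(32/3)-(32/5)²-(32/3)²)/(6·16·5000) = 335872/2109375 m
Load 2 — applied couple M₀=11 kN·m at a=4 m (b=L-a=12):
  y_2 = (M₀x³/(6L)-M₀(x-a)²/2+C₁x)/EI  [x>a] with C₁=M₀(3b²-L²)/(6L)=121/6 = (11·(32/3)³/(6·16)-11·((32/3)-4)²/2+(121/6)·(32/3))/5000 = 1111/50625 m
Superposition: y = Σ y_i = 1146491/6328125 m ≈ 0.181174 m

y(32/3) = 1146491/6328125 m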